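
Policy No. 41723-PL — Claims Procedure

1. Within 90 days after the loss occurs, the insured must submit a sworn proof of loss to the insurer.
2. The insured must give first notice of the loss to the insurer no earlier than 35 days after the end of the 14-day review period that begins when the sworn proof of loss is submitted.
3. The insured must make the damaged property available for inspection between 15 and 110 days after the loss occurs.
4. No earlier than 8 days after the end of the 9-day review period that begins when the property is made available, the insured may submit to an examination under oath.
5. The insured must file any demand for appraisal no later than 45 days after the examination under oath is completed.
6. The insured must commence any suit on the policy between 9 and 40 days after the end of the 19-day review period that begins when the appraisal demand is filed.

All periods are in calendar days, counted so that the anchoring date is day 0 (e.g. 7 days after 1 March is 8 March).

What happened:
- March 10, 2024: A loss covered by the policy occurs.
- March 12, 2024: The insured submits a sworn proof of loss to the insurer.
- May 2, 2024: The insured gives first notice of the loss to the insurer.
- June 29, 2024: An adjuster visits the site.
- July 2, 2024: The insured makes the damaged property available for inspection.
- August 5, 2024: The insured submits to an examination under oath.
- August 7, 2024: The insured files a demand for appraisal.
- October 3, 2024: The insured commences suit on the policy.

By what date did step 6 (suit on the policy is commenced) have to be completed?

October 5, 2024

The appraisal demand is filed on August 7, 2024; the 19-day review period therefore ends August 26, 2024, and step 6 runs from that date. The window is 9–40 days after August 26, 2024; it closes on October 5, 2024.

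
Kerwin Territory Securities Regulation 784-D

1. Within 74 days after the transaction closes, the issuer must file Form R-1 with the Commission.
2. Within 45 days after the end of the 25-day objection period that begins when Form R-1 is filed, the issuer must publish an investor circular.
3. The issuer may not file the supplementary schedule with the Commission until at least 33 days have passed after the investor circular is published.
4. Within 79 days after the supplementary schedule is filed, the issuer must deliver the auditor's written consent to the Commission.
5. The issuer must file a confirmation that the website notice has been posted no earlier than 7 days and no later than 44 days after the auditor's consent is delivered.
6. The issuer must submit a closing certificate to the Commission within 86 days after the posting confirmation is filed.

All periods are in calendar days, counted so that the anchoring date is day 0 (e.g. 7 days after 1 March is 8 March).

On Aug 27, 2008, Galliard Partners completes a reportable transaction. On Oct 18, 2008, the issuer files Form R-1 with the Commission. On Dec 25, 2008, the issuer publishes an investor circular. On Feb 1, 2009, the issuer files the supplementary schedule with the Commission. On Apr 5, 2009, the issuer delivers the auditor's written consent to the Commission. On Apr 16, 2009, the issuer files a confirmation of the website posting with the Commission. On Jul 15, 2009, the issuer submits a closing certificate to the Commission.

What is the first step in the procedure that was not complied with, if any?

Step 1: 74 days after Aug 27, 2008 (when the transaction closes) is Nov 9, 2008; completed Oct 18, 2008, before the deadline.
Step 2: 45 days after Nov 12, 2008 (end of the 25-day objection period, which began when Form R-1 is filed on Oct 18, 2008) is Dec 27, 2008; completed Dec 25, 2008, before the deadline.
Step 3: the earliest permitted date is 33 days after Dec 25, 2008 (when the investor circular is published), i.e. Jan 27, 2009; done Feb 1, 2009, after the minimum wait.
Step 4: 79 days after Feb 1, 2009 (when the supplementary schedule is filed) is Apr 21, 2009; completed Apr 5, 2009, before the deadline.
Step 5: the window is 7–44 days after Apr 5, 2009 (when the auditor's consent is delivered), so Apr 12, 2009 through May 19, 2009; done Apr 16, 2009, which is between those dates.
Step 6: 86 days after Apr 16, 2009 (when the posting confirmation is filed) is Jul 11, 2009; not done until Jul 15, 2009, 4 days after the deadline.
The analysis stops there.

Step 6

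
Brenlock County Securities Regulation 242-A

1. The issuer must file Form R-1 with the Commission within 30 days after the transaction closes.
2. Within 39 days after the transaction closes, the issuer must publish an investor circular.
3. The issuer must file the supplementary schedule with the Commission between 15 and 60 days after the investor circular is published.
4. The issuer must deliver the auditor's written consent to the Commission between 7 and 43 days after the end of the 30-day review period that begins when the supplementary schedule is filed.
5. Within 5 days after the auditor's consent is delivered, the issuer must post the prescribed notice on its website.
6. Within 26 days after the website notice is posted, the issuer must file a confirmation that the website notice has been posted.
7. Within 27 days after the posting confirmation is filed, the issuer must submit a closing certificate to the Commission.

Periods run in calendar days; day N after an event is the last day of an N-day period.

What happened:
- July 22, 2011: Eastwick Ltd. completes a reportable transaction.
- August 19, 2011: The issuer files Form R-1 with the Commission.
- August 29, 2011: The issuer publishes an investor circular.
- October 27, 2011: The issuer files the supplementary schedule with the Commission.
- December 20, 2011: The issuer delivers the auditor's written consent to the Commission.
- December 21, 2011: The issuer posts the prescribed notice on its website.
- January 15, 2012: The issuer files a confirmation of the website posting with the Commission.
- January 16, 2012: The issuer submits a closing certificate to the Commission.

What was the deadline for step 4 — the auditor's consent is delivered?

January 8, 2012

The supplementary schedule is filed on October 27, 2011; the 30-day review period therefore ends November 26, 2011, and step 4 runs from that date. The window is 7–43 days after November 26, 2011; it closes on January 8, 2012.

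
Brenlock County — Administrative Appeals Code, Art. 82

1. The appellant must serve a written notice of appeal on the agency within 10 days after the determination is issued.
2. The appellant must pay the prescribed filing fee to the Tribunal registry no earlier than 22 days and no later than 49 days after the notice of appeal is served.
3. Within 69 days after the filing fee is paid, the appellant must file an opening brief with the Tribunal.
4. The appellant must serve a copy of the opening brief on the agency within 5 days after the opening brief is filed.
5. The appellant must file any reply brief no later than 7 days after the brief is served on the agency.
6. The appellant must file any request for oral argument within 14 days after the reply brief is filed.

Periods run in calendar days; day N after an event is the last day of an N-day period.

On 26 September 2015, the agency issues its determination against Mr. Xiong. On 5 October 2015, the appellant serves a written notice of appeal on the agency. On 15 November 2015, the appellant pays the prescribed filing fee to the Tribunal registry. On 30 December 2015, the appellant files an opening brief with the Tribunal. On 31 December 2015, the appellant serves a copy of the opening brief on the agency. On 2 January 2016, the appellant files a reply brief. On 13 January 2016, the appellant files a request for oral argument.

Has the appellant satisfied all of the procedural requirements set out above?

Yes

Step 1: 10 days after 26 September 2015 (when the determination is issued) is 6 October 2015; completed 5 October 2015, before the deadline.
Step 2: the window is 22–49 days after 5 October 2015 (when the notice of appeal is served), so 27 October 2015 through 23 November 2015; done 15 November 2015 — within the window.
Step 3: 69 days after 15 November 2015 (when the filing fee is paid) is 23 January 2016; done 30 December 2015 — timely.
Step 4: 5 days after 30 December 2015 (when the opening brief is filed) is 4 January 2016; completed 31 December 2015, before the deadline.
Step 5: 7 days after 31 December 2015 (when the brief is served on the agency) is 7 January 2016; done 2 January 2016 — timely.
Step 6: 14 days after 2 January 2016 (when the reply brief is filed) is 16 January 2016; 13 January 2016 is within that limit.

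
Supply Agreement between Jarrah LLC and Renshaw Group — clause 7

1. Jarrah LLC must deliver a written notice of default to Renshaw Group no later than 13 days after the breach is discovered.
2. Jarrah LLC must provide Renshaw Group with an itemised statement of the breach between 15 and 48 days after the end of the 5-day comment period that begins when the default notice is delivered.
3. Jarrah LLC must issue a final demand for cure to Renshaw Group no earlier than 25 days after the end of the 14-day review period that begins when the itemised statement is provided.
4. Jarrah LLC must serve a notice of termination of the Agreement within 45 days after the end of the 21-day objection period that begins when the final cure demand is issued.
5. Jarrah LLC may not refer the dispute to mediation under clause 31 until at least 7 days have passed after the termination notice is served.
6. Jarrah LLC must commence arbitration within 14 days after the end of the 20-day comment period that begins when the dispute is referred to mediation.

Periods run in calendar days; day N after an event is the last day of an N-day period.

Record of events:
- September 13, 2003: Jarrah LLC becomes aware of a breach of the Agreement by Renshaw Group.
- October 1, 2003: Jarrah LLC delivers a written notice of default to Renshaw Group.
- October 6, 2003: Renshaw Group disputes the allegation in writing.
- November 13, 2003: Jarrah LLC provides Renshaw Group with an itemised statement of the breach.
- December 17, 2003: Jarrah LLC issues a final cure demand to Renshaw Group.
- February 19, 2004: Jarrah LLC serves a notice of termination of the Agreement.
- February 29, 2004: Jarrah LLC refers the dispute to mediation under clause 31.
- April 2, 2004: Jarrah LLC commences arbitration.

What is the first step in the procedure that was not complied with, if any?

Step 1 — counting 13 days from September 13, 2003 (when the breach is discovered) gives a deadline of September 26, 2003; October 1, 2003 misses that deadline by 5 days.

Step 1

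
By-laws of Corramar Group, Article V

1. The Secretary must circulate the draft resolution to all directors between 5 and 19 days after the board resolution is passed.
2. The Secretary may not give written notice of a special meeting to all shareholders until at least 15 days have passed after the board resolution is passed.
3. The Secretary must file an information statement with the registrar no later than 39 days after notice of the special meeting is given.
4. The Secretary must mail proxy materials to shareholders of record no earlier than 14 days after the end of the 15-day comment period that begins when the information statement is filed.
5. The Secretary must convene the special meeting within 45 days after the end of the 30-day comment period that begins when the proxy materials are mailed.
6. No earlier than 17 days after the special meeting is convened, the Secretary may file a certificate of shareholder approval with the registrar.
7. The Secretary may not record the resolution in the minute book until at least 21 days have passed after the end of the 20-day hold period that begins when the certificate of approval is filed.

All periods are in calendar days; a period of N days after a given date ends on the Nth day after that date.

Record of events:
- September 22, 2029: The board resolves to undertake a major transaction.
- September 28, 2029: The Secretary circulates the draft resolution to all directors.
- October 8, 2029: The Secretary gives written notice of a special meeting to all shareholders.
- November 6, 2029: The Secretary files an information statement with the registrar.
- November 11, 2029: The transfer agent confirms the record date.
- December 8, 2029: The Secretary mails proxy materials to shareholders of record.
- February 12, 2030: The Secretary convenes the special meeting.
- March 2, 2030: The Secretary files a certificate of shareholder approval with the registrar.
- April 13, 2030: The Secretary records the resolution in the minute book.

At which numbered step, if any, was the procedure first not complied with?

Step 1 — 5 and 19 days from September 22, 2029 (when the board resolution is passed) are September 27, 2029 and October 11, 2029 respectively; done September 28, 2029 — within the window.
Step 2 — must wait 15 days from September 22, 2029 (when the board resolution is passed), so not before October 7, 2029; done October 8, 2029, after the minimum wait.
Step 3 — counting 39 days from October 8, 2029 (when notice of the special meeting is given) gives a deadline of November 16, 2029; November 6, 2029 is within that limit.
Step 4 — must wait 14 days from November 21, 2029 (end of the 15-day comment period, which began when the information statement is filed on November 6, 2029), so not before December 5, 2029; done December 8, 2029 — permitted.
Step 5 — counting 45 days from January 7, 2030 (end of the 30-day comment period, which began when the proxy materials are mailed on December 8, 2029) gives a deadline of February 21, 2030; completed February 12, 2030, before the deadline.
Step 6 — must wait 17 days from February 12, 2030 (when the special meeting is convened), so not before March 1, 2030; March 2, 2030 is on or after that date.
Step 7 — must wait 21 days from March 22, 2030 (end of the 20-day hold period, which began when the certificate of approval is filed on March 2, 2030), so not before April 12, 2030; done April 13, 2030 — permitted.

None — every step was satisfied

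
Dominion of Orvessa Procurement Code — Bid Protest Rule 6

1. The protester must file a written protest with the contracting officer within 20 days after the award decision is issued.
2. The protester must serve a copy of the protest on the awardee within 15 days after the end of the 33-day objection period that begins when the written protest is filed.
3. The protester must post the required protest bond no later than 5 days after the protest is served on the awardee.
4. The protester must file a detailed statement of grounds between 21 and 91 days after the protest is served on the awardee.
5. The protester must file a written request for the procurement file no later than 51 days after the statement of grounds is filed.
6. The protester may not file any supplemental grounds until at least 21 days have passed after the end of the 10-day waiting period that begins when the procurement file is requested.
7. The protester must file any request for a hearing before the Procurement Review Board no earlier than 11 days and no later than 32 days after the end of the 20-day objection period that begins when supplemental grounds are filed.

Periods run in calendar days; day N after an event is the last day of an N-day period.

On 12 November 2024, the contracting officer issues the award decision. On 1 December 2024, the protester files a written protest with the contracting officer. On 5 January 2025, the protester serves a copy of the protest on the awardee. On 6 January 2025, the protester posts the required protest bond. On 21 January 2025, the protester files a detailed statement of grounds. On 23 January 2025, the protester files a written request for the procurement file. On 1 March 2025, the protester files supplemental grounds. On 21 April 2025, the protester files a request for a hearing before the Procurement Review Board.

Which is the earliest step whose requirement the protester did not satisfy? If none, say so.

Step 4

(1) due by 12 November 2024 + 20 days = 2 December 2024; completed 1 December 2024, before the deadline.
(2) due by 3 January 2025 + 15 days = 18 January 2025; completed 5 January 2025, before the deadline.
(3) due by 5 January 2025 + 5 days = 10 January 2025; completed 6 January 2025, before the deadline.
(4) the permitted window runs from 5 January 2025 + 21 = 26 January 2025 to 5 January 2025 + 91 = 6 April 2025; done 21 January 2025 — 5 days before the window opened.
The analysis stops there.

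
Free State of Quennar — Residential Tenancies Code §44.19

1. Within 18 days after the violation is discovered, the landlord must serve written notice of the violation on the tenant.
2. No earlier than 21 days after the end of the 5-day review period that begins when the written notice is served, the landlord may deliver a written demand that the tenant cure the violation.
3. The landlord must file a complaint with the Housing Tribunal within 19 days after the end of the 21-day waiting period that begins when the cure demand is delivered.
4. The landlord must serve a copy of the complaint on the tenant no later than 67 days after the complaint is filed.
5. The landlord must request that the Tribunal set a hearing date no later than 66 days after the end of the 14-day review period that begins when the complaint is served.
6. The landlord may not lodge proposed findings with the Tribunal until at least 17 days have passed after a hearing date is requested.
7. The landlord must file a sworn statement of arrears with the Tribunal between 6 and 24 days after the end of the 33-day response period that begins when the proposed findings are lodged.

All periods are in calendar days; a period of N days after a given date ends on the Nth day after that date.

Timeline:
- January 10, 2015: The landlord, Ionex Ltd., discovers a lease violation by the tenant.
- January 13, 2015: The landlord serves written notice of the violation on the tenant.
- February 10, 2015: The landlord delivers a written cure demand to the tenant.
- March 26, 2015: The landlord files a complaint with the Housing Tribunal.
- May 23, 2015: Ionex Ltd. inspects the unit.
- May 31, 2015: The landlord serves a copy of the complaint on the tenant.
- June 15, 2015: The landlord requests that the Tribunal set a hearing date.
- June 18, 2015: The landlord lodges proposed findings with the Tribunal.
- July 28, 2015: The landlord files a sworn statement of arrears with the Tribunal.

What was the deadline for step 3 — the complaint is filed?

March 22, 2015

The cure demand is delivered on February 10, 2015; the 21-day waiting period therefore ends March 3, 2015, and step 3 runs from that date. 19 days after March 3, 2015 is March 22, 2015.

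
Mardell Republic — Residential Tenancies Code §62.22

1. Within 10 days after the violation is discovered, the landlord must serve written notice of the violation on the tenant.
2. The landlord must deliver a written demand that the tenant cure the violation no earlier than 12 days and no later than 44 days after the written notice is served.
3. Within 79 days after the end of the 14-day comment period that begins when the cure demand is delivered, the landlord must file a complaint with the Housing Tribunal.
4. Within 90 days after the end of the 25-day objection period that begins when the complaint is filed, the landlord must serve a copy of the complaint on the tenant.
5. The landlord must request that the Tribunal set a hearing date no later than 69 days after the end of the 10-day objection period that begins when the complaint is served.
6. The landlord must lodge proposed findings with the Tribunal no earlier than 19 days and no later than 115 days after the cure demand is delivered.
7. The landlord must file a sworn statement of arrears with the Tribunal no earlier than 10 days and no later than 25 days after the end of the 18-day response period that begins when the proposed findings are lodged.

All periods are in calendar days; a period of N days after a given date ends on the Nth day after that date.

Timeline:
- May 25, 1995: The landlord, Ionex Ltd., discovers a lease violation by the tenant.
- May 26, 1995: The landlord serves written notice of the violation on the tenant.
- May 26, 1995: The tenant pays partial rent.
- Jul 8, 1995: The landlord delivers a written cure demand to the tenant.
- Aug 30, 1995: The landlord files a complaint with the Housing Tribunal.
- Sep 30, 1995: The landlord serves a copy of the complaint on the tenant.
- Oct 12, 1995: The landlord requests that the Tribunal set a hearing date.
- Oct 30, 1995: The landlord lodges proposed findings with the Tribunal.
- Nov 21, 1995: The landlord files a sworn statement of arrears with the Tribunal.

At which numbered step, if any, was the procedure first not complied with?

Step 1 — counting 10 days from May 25, 1995 (when the violation is discovered) gives a deadline of Jun 4, 1995; done May 26, 1995 — timely.
Step 2 — 12 and 44 days from May 26, 1995 (when the written notice is served) are Jun 7, 1995 and Jul 9, 1995 respectively; done Jul 8, 1995 — within the window.
Step 3 — counting 79 days from Jul 22, 1995 (end of the 14-day comment period, which began when the cure demand is delivered on Jul 8, 1995) gives a deadline of Oct 9, 1995; Aug 30, 1995 is within that limit.
Step 4 — counting 90 days from Sep 24, 1995 (end of the 25-day objection period, which began when the complaint is filed on Aug 30, 1995) gives a deadline of Dec 23, 1995; Sep 30, 1995 is within that limit.
Step 5 — counting 69 days from Oct 10, 1995 (end of the 10-day objection period, which began when the complaint is served on Sep 30, 1995) gives a deadline of Dec 18, 1995; Oct 12, 1995 is within that limit.
Step 6 — 19 and 115 days from Jul 8, 1995 (when the cure demand is delivered) are Jul 27, 1995 and Oct 31, 1995 respectively; done Oct 30, 1995, which is between those dates.
Step 7 — 10 and 25 days from Nov 17, 1995 (end of the 18-day response period, which began when the proposed findings are lodged on Oct 30, 1995) are Nov 27, 1995 and Dec 12, 1995 respectively; done Nov 21, 1995 — 6 days before the window opened.

Step 7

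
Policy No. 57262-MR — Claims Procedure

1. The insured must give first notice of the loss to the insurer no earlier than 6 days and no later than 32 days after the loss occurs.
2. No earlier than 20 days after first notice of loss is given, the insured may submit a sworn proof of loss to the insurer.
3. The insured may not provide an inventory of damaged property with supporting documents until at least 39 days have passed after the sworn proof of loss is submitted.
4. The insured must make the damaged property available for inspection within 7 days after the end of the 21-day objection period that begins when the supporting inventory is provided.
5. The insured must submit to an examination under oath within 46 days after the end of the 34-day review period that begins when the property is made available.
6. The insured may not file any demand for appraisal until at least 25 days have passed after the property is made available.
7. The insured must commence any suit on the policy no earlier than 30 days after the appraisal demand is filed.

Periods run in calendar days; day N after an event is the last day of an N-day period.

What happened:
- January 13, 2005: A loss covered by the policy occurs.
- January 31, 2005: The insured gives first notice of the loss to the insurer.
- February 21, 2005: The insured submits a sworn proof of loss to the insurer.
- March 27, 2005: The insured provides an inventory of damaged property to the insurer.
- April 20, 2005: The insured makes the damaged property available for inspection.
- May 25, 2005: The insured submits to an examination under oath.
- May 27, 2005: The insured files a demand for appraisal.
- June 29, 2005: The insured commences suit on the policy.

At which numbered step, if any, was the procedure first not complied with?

Step 3

Step 1: the window is 6–32 days after January 13, 2005 (when the loss occurs), so January 19, 2005 through February 14, 2005; done January 31, 2005 — within the window.
Step 2: the earliest permitted date is 20 days after January 31, 2005 (when first notice of loss is given), i.e. February 20, 2005; February 21, 2005 is on or after that date.
Step 3: the earliest permitted date is 39 days after February 21, 2005 (when the sworn proof of loss is submitted), i.e. April 1, 2005; acted on March 27, 2005, 5 days prematurely.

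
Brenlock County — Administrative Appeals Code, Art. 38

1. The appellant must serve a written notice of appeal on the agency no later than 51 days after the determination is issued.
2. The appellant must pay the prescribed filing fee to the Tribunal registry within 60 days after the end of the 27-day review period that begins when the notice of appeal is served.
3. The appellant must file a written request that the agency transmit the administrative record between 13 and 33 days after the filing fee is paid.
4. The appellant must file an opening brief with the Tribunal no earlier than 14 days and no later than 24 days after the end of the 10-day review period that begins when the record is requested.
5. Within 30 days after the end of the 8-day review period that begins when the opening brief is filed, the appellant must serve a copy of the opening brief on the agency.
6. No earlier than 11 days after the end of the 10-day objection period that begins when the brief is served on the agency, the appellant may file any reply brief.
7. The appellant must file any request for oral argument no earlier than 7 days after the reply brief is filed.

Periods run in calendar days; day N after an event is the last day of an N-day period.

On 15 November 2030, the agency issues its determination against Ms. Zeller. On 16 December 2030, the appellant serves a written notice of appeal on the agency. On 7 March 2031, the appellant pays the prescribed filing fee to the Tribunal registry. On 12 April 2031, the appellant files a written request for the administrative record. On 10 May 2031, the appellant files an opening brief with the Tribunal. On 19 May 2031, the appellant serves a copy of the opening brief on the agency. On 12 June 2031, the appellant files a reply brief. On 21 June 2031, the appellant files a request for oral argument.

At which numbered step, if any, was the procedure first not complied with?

Step 3

Step 1: 51 days after 15 November 2030 (when the determination is issued) is 5 January 2031; 16 December 2030 is within that limit.
Step 2: 60 days after 12 January 2031 (end of the 27-day review period, which began when the notice of appeal is served on 16 December 2030) is 13 March 2031; 7 March 2031 is within that limit.
Step 3: the window is 13–33 days after 7 March 2031 (when the filing fee is paid), so 20 March 2031 through 9 April 2031; done 12 April 2031 — 3 days after the window closed.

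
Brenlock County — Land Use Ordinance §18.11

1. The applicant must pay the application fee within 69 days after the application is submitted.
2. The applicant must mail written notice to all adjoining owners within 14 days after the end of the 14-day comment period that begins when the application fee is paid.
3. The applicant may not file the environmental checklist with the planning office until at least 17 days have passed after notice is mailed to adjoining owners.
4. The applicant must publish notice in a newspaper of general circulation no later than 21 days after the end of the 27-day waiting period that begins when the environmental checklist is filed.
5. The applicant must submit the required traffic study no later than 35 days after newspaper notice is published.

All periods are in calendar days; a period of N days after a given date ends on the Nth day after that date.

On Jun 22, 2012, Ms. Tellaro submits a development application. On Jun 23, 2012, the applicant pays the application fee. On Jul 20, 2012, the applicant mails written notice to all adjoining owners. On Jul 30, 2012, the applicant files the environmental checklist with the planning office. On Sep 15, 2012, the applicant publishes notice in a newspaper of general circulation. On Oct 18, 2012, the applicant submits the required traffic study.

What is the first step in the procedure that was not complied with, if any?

Step 3

Step 1: 69 days after Jun 22, 2012 (when the application is submitted) is Aug 30, 2012; completed Jun 23, 2012, before the deadline.
Step 2: 14 days after Jul 7, 2012 (end of the 14-day comment period, which began when the application fee is paid on Jun 23, 2012) is Jul 21, 2012; Jul 20, 2012 is within that limit.
Step 3: the earliest permitted date is 17 days after Jul 20, 2012 (when notice is mailed to adjoining owners), i.e. Aug 6, 2012; Jul 30, 2012 is 7 days before the earliest permitted date.
That is the first point of non-compliance.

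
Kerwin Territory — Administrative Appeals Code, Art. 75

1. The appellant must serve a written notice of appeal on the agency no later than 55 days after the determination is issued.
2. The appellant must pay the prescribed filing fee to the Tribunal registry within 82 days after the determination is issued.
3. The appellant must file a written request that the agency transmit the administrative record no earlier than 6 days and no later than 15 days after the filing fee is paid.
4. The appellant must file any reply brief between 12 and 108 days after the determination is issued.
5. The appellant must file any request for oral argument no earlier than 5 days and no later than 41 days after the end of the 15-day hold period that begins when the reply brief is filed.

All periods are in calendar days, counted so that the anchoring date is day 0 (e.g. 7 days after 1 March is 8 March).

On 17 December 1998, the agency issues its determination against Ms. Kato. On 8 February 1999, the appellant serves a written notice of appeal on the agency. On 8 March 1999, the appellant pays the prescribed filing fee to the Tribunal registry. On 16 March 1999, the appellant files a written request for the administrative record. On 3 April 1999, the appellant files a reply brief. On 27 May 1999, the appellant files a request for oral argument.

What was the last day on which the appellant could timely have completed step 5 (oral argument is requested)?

29 May 1999

The reply brief is filed on 3 April 1999; the 15-day hold period therefore ends 18 April 1999, and step 5 runs from that date. The window is 5–41 days after 18 April 1999; it closes on 29 May 1999.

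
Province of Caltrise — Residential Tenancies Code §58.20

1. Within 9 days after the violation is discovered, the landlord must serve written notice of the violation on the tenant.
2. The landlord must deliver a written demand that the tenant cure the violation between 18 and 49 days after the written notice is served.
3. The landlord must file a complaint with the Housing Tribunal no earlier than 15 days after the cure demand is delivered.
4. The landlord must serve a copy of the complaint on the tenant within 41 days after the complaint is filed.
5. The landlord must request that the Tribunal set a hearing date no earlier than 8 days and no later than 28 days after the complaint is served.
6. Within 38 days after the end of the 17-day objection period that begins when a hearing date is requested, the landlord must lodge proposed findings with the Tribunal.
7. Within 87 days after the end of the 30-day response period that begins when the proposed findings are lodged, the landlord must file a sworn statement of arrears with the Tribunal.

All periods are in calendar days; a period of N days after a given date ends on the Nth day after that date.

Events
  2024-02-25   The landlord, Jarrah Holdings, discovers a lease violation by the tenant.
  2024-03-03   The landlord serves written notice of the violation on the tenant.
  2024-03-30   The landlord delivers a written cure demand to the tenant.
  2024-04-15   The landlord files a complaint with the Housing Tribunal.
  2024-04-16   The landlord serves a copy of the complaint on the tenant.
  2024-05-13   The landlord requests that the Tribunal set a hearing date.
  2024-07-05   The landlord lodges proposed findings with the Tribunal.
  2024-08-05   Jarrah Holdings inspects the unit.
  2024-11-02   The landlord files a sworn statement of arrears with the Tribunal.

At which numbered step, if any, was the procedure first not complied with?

(1) due by 2024-02-25 + 9 days = 2024-03-05; completed 2024-03-03, before the deadline.
(2) the permitted window runs from 2024-03-03 + 18 = 2024-03-21 to 2024-03-03 + 49 = 2024-04-21; done 2024-03-30, which is between those dates.
(3) permitted from 2024-03-30 + 15 days = 2024-04-14 onward; 2024-04-15 is on or after that date.
(4) due by 2024-04-15 + 41 days = 2024-05-26; completed 2024-04-16, before the deadline.
(5) the permitted window runs from 2024-04-16 + 8 = 2024-04-24 to 2024-04-16 + 28 = 2024-05-14; done 2024-05-13 — within the window.
(6) due by 2024-05-30 + 38 days = 2024-07-07; done 2024-07-05 — timely.
(7) due by 2024-08-04 + 87 days = 2024-10-30; not done until 2024-11-02, 3 days after the deadline.

Step 7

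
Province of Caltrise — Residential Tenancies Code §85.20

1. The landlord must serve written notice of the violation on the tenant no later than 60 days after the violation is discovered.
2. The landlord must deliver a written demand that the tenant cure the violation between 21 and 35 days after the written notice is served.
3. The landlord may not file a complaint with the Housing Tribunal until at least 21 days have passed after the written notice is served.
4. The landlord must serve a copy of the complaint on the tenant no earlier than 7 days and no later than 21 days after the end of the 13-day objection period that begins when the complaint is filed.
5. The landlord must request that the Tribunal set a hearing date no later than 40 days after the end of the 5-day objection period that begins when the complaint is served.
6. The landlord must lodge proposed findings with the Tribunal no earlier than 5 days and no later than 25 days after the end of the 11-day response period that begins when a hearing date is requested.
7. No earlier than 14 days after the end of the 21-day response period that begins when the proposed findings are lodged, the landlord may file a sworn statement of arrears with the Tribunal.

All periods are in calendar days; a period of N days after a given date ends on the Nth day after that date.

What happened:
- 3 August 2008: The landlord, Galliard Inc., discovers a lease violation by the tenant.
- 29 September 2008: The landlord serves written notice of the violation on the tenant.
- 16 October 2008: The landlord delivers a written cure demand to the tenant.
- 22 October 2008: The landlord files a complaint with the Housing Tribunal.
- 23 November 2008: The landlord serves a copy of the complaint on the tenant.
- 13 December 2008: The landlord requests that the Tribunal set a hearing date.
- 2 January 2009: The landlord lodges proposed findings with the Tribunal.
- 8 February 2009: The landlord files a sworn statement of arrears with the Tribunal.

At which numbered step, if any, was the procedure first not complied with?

Step 1 — counting 60 days from 3 August 2008 (when the violation is discovered) gives a deadline of 2 October 2008; 29 September 2008 is within that limit.
Step 2 — 21 and 35 days from 29 September 2008 (when the written notice is served) are 20 October 2008 and 3 November 2008 respectively; done 16 October 2008 — 4 days before the window opened.
No need to go further; step 2 was not satisfied.

Step 2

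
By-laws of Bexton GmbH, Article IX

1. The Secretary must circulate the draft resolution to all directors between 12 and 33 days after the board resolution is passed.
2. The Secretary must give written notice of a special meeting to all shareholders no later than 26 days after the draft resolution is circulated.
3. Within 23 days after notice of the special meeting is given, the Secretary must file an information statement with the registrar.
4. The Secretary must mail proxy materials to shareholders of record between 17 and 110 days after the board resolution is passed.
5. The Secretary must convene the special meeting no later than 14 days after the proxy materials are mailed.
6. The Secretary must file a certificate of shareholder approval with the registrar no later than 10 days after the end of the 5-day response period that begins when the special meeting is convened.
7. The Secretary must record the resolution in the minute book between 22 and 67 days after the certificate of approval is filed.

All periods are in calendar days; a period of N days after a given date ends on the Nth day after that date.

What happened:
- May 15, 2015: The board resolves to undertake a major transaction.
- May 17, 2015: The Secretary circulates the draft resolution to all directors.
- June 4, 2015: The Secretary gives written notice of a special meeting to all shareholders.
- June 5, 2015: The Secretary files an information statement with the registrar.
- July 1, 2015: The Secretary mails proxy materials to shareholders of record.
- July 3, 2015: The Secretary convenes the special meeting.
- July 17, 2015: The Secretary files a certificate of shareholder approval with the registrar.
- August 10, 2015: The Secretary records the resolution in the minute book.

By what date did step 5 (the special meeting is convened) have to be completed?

Step 5 runs from July 1, 2015, when the proxy materials are mailed. 14 days after July 1, 2015 is July 15, 2015.

July 15, 2015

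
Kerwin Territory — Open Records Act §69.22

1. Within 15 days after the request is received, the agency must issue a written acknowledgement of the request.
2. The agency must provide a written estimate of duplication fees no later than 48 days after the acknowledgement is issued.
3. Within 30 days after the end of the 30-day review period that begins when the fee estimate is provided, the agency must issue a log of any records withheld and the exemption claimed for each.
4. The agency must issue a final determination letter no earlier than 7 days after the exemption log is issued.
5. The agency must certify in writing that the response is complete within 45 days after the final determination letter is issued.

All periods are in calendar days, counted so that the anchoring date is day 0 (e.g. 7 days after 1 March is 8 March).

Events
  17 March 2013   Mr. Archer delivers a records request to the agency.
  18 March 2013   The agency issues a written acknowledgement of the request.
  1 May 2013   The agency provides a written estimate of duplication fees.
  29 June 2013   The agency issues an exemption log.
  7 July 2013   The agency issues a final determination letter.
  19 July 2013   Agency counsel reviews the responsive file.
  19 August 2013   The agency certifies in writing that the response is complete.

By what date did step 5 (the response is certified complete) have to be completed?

Step 5 runs from 7 July 2013, when the final determination letter is issued. 45 days after 7 July 2013 is 21 August 2013.

21 August 2013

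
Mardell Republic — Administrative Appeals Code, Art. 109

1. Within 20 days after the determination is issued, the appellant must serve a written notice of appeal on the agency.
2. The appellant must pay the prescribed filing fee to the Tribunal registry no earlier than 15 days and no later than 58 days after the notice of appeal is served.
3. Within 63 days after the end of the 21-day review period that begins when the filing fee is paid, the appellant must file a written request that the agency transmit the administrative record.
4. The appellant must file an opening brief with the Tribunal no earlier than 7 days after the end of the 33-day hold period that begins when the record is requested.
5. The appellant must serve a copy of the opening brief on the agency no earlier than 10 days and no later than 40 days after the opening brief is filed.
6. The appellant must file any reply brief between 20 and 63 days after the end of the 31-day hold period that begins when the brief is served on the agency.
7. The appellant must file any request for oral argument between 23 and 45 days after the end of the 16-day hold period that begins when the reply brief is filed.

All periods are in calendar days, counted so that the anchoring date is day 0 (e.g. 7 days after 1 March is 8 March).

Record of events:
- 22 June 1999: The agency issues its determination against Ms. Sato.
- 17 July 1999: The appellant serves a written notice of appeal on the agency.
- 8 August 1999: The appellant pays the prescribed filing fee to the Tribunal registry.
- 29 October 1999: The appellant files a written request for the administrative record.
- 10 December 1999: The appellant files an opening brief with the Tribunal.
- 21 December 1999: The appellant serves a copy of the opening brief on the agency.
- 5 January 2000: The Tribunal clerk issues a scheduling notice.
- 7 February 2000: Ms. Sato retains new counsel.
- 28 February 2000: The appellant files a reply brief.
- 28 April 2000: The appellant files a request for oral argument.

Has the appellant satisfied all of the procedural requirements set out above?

Step 1 — counting 20 days from 22 June 1999 (when the determination is issued) gives a deadline of 12 July 1999; not done until 17 July 1999, 5 days after the deadline.
That is the first point of non-compliance.

No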